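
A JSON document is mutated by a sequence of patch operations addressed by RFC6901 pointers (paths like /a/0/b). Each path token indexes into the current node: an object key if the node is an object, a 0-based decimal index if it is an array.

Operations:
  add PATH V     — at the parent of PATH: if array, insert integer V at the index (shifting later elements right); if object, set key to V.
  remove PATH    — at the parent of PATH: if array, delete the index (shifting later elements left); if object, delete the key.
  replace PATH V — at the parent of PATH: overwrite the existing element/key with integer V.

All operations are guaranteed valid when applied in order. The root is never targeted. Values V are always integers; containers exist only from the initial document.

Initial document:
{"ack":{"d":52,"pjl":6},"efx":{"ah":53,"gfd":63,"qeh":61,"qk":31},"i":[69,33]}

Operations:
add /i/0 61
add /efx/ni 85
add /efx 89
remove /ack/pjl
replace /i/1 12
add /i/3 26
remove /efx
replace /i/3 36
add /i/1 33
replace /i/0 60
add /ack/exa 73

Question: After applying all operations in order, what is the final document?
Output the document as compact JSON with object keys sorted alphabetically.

Answer: {"ack":{"d":52,"exa":73},"i":[60,33,12,33,36]}

Derivation:
After op 1 (add /i/0 61): {"ack":{"d":52,"pjl":6},"efx":{"ah":53,"gfd":63,"qeh":61,"qk":31},"i":[61,69,33]}
After op 2 (add /efx/ni 85): {"ack":{"d":52,"pjl":6},"efx":{"ah":53,"gfd":63,"ni":85,"qeh":61,"qk":31},"i":[61,69,33]}
After op 3 (add /efx 89): {"ack":{"d":52,"pjl":6},"efx":89,"i":[61,69,33]}
After op 4 (remove /ack/pjl): {"ack":{"d":52},"efx":89,"i":[61,69,33]}
After op 5 (replace /i/1 12): {"ack":{"d":52},"efx":89,"i":[61,12,33]}
After op 6 (add /i/3 26): {"ack":{"d":52},"efx":89,"i":[61,12,33,26]}
After op 7 (remove /efx): {"ack":{"d":52},"i":[61,12,33,26]}
After op 8 (replace /i/3 36): {"ack":{"d":52},"i":[61,12,33,36]}
After op 9 (add /i/1 33): {"ack":{"d":52},"i":[61,33,12,33,36]}
After op 10 (replace /i/0 60): {"ack":{"d":52},"i":[60,33,12,33,36]}
After op 11 (add /ack/exa 73): {"ack":{"d":52,"exa":73},"i":[60,33,12,33,36]}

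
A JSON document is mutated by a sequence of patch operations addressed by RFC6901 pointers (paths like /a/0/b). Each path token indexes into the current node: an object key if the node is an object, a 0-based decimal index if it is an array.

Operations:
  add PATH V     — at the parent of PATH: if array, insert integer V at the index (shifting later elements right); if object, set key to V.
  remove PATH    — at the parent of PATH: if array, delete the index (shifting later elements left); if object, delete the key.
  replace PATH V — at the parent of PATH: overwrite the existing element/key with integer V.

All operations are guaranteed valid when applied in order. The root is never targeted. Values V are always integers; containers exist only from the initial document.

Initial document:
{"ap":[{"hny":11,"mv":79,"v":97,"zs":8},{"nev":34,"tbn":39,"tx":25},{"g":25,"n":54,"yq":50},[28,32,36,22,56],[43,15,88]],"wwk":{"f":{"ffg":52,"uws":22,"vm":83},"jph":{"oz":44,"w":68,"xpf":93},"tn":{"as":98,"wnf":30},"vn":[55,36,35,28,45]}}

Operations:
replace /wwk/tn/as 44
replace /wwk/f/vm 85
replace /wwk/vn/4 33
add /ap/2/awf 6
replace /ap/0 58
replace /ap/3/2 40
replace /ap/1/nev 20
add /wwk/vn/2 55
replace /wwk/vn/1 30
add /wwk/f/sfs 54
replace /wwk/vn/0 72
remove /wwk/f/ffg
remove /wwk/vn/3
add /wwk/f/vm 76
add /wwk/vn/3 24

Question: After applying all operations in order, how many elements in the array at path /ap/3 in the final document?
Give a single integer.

After op 1 (replace /wwk/tn/as 44): {"ap":[{"hny":11,"mv":79,"v":97,"zs":8},{"nev":34,"tbn":39,"tx":25},{"g":25,"n":54,"yq":50},[28,32,36,22,56],[43,15,88]],"wwk":{"f":{"ffg":52,"uws":22,"vm":83},"jph":{"oz":44,"w":68,"xpf":93},"tn":{"as":44,"wnf":30},"vn":[55,36,35,28,45]}}
After op 2 (replace /wwk/f/vm 85): {"ap":[{"hny":11,"mv":79,"v":97,"zs":8},{"nev":34,"tbn":39,"tx":25},{"g":25,"n":54,"yq":50},[28,32,36,22,56],[43,15,88]],"wwk":{"f":{"ffg":52,"uws":22,"vm":85},"jph":{"oz":44,"w":68,"xpf":93},"tn":{"as":44,"wnf":30},"vn":[55,36,35,28,45]}}
After op 3 (replace /wwk/vn/4 33): {"ap":[{"hny":11,"mv":79,"v":97,"zs":8},{"nev":34,"tbn":39,"tx":25},{"g":25,"n":54,"yq":50},[28,32,36,22,56],[43,15,88]],"wwk":{"f":{"ffg":52,"uws":22,"vm":85},"jph":{"oz":44,"w":68,"xpf":93},"tn":{"as":44,"wnf":30},"vn":[55,36,35,28,33]}}
After op 4 (add /ap/2/awf 6): {"ap":[{"hny":11,"mv":79,"v":97,"zs":8},{"nev":34,"tbn":39,"tx":25},{"awf":6,"g":25,"n":54,"yq":50},[28,32,36,22,56],[43,15,88]],"wwk":{"f":{"ffg":52,"uws":22,"vm":85},"jph":{"oz":44,"w":68,"xpf":93},"tn":{"as":44,"wnf":30},"vn":[55,36,35,28,33]}}
After op 5 (replace /ap/0 58): {"ap":[58,{"nev":34,"tbn":39,"tx":25},{"awf":6,"g":25,"n":54,"yq":50},[28,32,36,22,56],[43,15,88]],"wwk":{"f":{"ffg":52,"uws":22,"vm":85},"jph":{"oz":44,"w":68,"xpf":93},"tn":{"as":44,"wnf":30},"vn":[55,36,35,28,33]}}
After op 6 (replace /ap/3/2 40): {"ap":[58,{"nev":34,"tbn":39,"tx":25},{"awf":6,"g":25,"n":54,"yq":50},[28,32,40,22,56],[43,15,88]],"wwk":{"f":{"ffg":52,"uws":22,"vm":85},"jph":{"oz":44,"w":68,"xpf":93},"tn":{"as":44,"wnf":30},"vn":[55,36,35,28,33]}}
After op 7 (replace /ap/1/nev 20): {"ap":[58,{"nev":20,"tbn":39,"tx":25},{"awf":6,"g":25,"n":54,"yq":50},[28,32,40,22,56],[43,15,88]],"wwk":{"f":{"ffg":52,"uws":22,"vm":85},"jph":{"oz":44,"w":68,"xpf":93},"tn":{"as":44,"wnf":30},"vn":[55,36,35,28,33]}}
After op 8 (add /wwk/vn/2 55): {"ap":[58,{"nev":20,"tbn":39,"tx":25},{"awf":6,"g":25,"n":54,"yq":50},[28,32,40,22,56],[43,15,88]],"wwk":{"f":{"ffg":52,"uws":22,"vm":85},"jph":{"oz":44,"w":68,"xpf":93},"tn":{"as":44,"wnf":30},"vn":[55,36,55,35,28,33]}}
After op 9 (replace /wwk/vn/1 30): {"ap":[58,{"nev":20,"tbn":39,"tx":25},{"awf":6,"g":25,"n":54,"yq":50},[28,32,40,22,56],[43,15,88]],"wwk":{"f":{"ffg":52,"uws":22,"vm":85},"jph":{"oz":44,"w":68,"xpf":93},"tn":{"as":44,"wnf":30},"vn":[55,30,55,35,28,33]}}
After op 10 (add /wwk/f/sfs 54): {"ap":[58,{"nev":20,"tbn":39,"tx":25},{"awf":6,"g":25,"n":54,"yq":50},[28,32,40,22,56],[43,15,88]],"wwk":{"f":{"ffg":52,"sfs":54,"uws":22,"vm":85},"jph":{"oz":44,"w":68,"xpf":93},"tn":{"as":44,"wnf":30},"vn":[55,30,55,35,28,33]}}
After op 11 (replace /wwk/vn/0 72): {"ap":[58,{"nev":20,"tbn":39,"tx":25},{"awf":6,"g":25,"n":54,"yq":50},[28,32,40,22,56],[43,15,88]],"wwk":{"f":{"ffg":52,"sfs":54,"uws":22,"vm":85},"jph":{"oz":44,"w":68,"xpf":93},"tn":{"as":44,"wnf":30},"vn":[72,30,55,35,28,33]}}
After op 12 (remove /wwk/f/ffg): {"ap":[58,{"nev":20,"tbn":39,"tx":25},{"awf":6,"g":25,"n":54,"yq":50},[28,32,40,22,56],[43,15,88]],"wwk":{"f":{"sfs":54,"uws":22,"vm":85},"jph":{"oz":44,"w":68,"xpf":93},"tn":{"as":44,"wnf":30},"vn":[72,30,55,35,28,33]}}
After op 13 (remove /wwk/vn/3): {"ap":[58,{"nev":20,"tbn":39,"tx":25},{"awf":6,"g":25,"n":54,"yq":50},[28,32,40,22,56],[43,15,88]],"wwk":{"f":{"sfs":54,"uws":22,"vm":85},"jph":{"oz":44,"w":68,"xpf":93},"tn":{"as":44,"wnf":30},"vn":[72,30,55,28,33]}}
After op 14 (add /wwk/f/vm 76): {"ap":[58,{"nev":20,"tbn":39,"tx":25},{"awf":6,"g":25,"n":54,"yq":50},[28,32,40,22,56],[43,15,88]],"wwk":{"f":{"sfs":54,"uws":22,"vm":76},"jph":{"oz":44,"w":68,"xpf":93},"tn":{"as":44,"wnf":30},"vn":[72,30,55,28,33]}}
After op 15 (add /wwk/vn/3 24): {"ap":[58,{"nev":20,"tbn":39,"tx":25},{"awf":6,"g":25,"n":54,"yq":50},[28,32,40,22,56],[43,15,88]],"wwk":{"f":{"sfs":54,"uws":22,"vm":76},"jph":{"oz":44,"w":68,"xpf":93},"tn":{"as":44,"wnf":30},"vn":[72,30,55,24,28,33]}}
Size at path /ap/3: 5

Answer: 5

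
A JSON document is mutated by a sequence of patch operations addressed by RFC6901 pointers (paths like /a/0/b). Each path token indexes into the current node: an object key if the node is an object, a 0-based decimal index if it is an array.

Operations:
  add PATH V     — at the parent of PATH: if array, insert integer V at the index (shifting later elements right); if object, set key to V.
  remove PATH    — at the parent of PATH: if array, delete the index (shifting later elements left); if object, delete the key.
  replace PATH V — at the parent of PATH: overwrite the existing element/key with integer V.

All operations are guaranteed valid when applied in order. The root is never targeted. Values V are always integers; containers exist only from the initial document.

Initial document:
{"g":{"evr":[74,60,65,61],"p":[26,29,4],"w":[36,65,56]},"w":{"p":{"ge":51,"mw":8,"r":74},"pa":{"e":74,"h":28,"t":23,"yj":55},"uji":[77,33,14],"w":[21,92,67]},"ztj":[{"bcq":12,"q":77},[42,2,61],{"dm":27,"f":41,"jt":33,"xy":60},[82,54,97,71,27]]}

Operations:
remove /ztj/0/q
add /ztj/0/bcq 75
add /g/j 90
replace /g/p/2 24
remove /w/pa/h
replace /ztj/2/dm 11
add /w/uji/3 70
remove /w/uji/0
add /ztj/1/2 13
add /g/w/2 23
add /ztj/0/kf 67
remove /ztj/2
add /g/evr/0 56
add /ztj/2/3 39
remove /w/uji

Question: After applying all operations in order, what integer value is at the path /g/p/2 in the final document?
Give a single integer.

Answer: 24

Derivation:
After op 1 (remove /ztj/0/q): {"g":{"evr":[74,60,65,61],"p":[26,29,4],"w":[36,65,56]},"w":{"p":{"ge":51,"mw":8,"r":74},"pa":{"e":74,"h":28,"t":23,"yj":55},"uji":[77,33,14],"w":[21,92,67]},"ztj":[{"bcq":12},[42,2,61],{"dm":27,"f":41,"jt":33,"xy":60},[82,54,97,71,27]]}
After op 2 (add /ztj/0/bcq 75): {"g":{"evr":[74,60,65,61],"p":[26,29,4],"w":[36,65,56]},"w":{"p":{"ge":51,"mw":8,"r":74},"pa":{"e":74,"h":28,"t":23,"yj":55},"uji":[77,33,14],"w":[21,92,67]},"ztj":[{"bcq":75},[42,2,61],{"dm":27,"f":41,"jt":33,"xy":60},[82,54,97,71,27]]}
After op 3 (add /g/j 90): {"g":{"evr":[74,60,65,61],"j":90,"p":[26,29,4],"w":[36,65,56]},"w":{"p":{"ge":51,"mw":8,"r":74},"pa":{"e":74,"h":28,"t":23,"yj":55},"uji":[77,33,14],"w":[21,92,67]},"ztj":[{"bcq":75},[42,2,61],{"dm":27,"f":41,"jt":33,"xy":60},[82,54,97,71,27]]}
After op 4 (replace /g/p/2 24): {"g":{"evr":[74,60,65,61],"j":90,"p":[26,29,24],"w":[36,65,56]},"w":{"p":{"ge":51,"mw":8,"r":74},"pa":{"e":74,"h":28,"t":23,"yj":55},"uji":[77,33,14],"w":[21,92,67]},"ztj":[{"bcq":75},[42,2,61],{"dm":27,"f":41,"jt":33,"xy":60},[82,54,97,71,27]]}
After op 5 (remove /w/pa/h): {"g":{"evr":[74,60,65,61],"j":90,"p":[26,29,24],"w":[36,65,56]},"w":{"p":{"ge":51,"mw":8,"r":74},"pa":{"e":74,"t":23,"yj":55},"uji":[77,33,14],"w":[21,92,67]},"ztj":[{"bcq":75},[42,2,61],{"dm":27,"f":41,"jt":33,"xy":60},[82,54,97,71,27]]}
After op 6 (replace /ztj/2/dm 11): {"g":{"evr":[74,60,65,61],"j":90,"p":[26,29,24],"w":[36,65,56]},"w":{"p":{"ge":51,"mw":8,"r":74},"pa":{"e":74,"t":23,"yj":55},"uji":[77,33,14],"w":[21,92,67]},"ztj":[{"bcq":75},[42,2,61],{"dm":11,"f":41,"jt":33,"xy":60},[82,54,97,71,27]]}
After op 7 (add /w/uji/3 70): {"g":{"evr":[74,60,65,61],"j":90,"p":[26,29,24],"w":[36,65,56]},"w":{"p":{"ge":51,"mw":8,"r":74},"pa":{"e":74,"t":23,"yj":55},"uji":[77,33,14,70],"w":[21,92,67]},"ztj":[{"bcq":75},[42,2,61],{"dm":11,"f":41,"jt":33,"xy":60},[82,54,97,71,27]]}
After op 8 (remove /w/uji/0): {"g":{"evr":[74,60,65,61],"j":90,"p":[26,29,24],"w":[36,65,56]},"w":{"p":{"ge":51,"mw":8,"r":74},"pa":{"e":74,"t":23,"yj":55},"uji":[33,14,70],"w":[21,92,67]},"ztj":[{"bcq":75},[42,2,61],{"dm":11,"f":41,"jt":33,"xy":60},[82,54,97,71,27]]}
After op 9 (add /ztj/1/2 13): {"g":{"evr":[74,60,65,61],"j":90,"p":[26,29,24],"w":[36,65,56]},"w":{"p":{"ge":51,"mw":8,"r":74},"pa":{"e":74,"t":23,"yj":55},"uji":[33,14,70],"w":[21,92,67]},"ztj":[{"bcq":75},[42,2,13,61],{"dm":11,"f":41,"jt":33,"xy":60},[82,54,97,71,27]]}
After op 10 (add /g/w/2 23): {"g":{"evr":[74,60,65,61],"j":90,"p":[26,29,24],"w":[36,65,23,56]},"w":{"p":{"ge":51,"mw":8,"r":74},"pa":{"e":74,"t":23,"yj":55},"uji":[33,14,70],"w":[21,92,67]},"ztj":[{"bcq":75},[42,2,13,61],{"dm":11,"f":41,"jt":33,"xy":60},[82,54,97,71,27]]}
After op 11 (add /ztj/0/kf 67): {"g":{"evr":[74,60,65,61],"j":90,"p":[26,29,24],"w":[36,65,23,56]},"w":{"p":{"ge":51,"mw":8,"r":74},"pa":{"e":74,"t":23,"yj":55},"uji":[33,14,70],"w":[21,92,67]},"ztj":[{"bcq":75,"kf":67},[42,2,13,61],{"dm":11,"f":41,"jt":33,"xy":60},[82,54,97,71,27]]}
After op 12 (remove /ztj/2): {"g":{"evr":[74,60,65,61],"j":90,"p":[26,29,24],"w":[36,65,23,56]},"w":{"p":{"ge":51,"mw":8,"r":74},"pa":{"e":74,"t":23,"yj":55},"uji":[33,14,70],"w":[21,92,67]},"ztj":[{"bcq":75,"kf":67},[42,2,13,61],[82,54,97,71,27]]}
After op 13 (add /g/evr/0 56): {"g":{"evr":[56,74,60,65,61],"j":90,"p":[26,29,24],"w":[36,65,23,56]},"w":{"p":{"ge":51,"mw":8,"r":74},"pa":{"e":74,"t":23,"yj":55},"uji":[33,14,70],"w":[21,92,67]},"ztj":[{"bcq":75,"kf":67},[42,2,13,61],[82,54,97,71,27]]}
After op 14 (add /ztj/2/3 39): {"g":{"evr":[56,74,60,65,61],"j":90,"p":[26,29,24],"w":[36,65,23,56]},"w":{"p":{"ge":51,"mw":8,"r":74},"pa":{"e":74,"t":23,"yj":55},"uji":[33,14,70],"w":[21,92,67]},"ztj":[{"bcq":75,"kf":67},[42,2,13,61],[82,54,97,39,71,27]]}
After op 15 (remove /w/uji): {"g":{"evr":[56,74,60,65,61],"j":90,"p":[26,29,24],"w":[36,65,23,56]},"w":{"p":{"ge":51,"mw":8,"r":74},"pa":{"e":74,"t":23,"yj":55},"w":[21,92,67]},"ztj":[{"bcq":75,"kf":67},[42,2,13,61],[82,54,97,39,71,27]]}
Value at /g/p/2: 24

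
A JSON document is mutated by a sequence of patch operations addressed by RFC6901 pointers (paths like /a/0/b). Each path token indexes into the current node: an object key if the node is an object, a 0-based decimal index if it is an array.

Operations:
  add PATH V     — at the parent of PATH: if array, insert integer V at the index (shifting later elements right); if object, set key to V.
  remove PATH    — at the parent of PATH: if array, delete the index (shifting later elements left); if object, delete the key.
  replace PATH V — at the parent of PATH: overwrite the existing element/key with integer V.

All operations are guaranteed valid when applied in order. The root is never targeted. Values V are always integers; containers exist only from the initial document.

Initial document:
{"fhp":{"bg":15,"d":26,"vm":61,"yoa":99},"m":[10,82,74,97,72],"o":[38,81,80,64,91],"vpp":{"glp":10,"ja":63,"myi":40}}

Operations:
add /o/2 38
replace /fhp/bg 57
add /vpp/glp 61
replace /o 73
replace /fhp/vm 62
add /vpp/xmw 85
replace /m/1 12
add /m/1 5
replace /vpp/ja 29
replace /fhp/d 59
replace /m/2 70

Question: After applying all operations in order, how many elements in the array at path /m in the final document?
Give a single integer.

Answer: 6

Derivation:
After op 1 (add /o/2 38): {"fhp":{"bg":15,"d":26,"vm":61,"yoa":99},"m":[10,82,74,97,72],"o":[38,81,38,80,64,91],"vpp":{"glp":10,"ja":63,"myi":40}}
After op 2 (replace /fhp/bg 57): {"fhp":{"bg":57,"d":26,"vm":61,"yoa":99},"m":[10,82,74,97,72],"o":[38,81,38,80,64,91],"vpp":{"glp":10,"ja":63,"myi":40}}
After op 3 (add /vpp/glp 61): {"fhp":{"bg":57,"d":26,"vm":61,"yoa":99},"m":[10,82,74,97,72],"o":[38,81,38,80,64,91],"vpp":{"glp":61,"ja":63,"myi":40}}
After op 4 (replace /o 73): {"fhp":{"bg":57,"d":26,"vm":61,"yoa":99},"m":[10,82,74,97,72],"o":73,"vpp":{"glp":61,"ja":63,"myi":40}}
After op 5 (replace /fhp/vm 62): {"fhp":{"bg":57,"d":26,"vm":62,"yoa":99},"m":[10,82,74,97,72],"o":73,"vpp":{"glp":61,"ja":63,"myi":40}}
After op 6 (add /vpp/xmw 85): {"fhp":{"bg":57,"d":26,"vm":62,"yoa":99},"m":[10,82,74,97,72],"o":73,"vpp":{"glp":61,"ja":63,"myi":40,"xmw":85}}
After op 7 (replace /m/1 12): {"fhp":{"bg":57,"d":26,"vm":62,"yoa":99},"m":[10,12,74,97,72],"o":73,"vpp":{"glp":61,"ja":63,"myi":40,"xmw":85}}
After op 8 (add /m/1 5): {"fhp":{"bg":57,"d":26,"vm":62,"yoa":99},"m":[10,5,12,74,97,72],"o":73,"vpp":{"glp":61,"ja":63,"myi":40,"xmw":85}}
After op 9 (replace /vpp/ja 29): {"fhp":{"bg":57,"d":26,"vm":62,"yoa":99},"m":[10,5,12,74,97,72],"o":73,"vpp":{"glp":61,"ja":29,"myi":40,"xmw":85}}
After op 10 (replace /fhp/d 59): {"fhp":{"bg":57,"d":59,"vm":62,"yoa":99},"m":[10,5,12,74,97,72],"o":73,"vpp":{"glp":61,"ja":29,"myi":40,"xmw":85}}
After op 11 (replace /m/2 70): {"fhp":{"bg":57,"d":59,"vm":62,"yoa":99},"m":[10,5,70,74,97,72],"o":73,"vpp":{"glp":61,"ja":29,"myi":40,"xmw":85}}
Size at path /m: 6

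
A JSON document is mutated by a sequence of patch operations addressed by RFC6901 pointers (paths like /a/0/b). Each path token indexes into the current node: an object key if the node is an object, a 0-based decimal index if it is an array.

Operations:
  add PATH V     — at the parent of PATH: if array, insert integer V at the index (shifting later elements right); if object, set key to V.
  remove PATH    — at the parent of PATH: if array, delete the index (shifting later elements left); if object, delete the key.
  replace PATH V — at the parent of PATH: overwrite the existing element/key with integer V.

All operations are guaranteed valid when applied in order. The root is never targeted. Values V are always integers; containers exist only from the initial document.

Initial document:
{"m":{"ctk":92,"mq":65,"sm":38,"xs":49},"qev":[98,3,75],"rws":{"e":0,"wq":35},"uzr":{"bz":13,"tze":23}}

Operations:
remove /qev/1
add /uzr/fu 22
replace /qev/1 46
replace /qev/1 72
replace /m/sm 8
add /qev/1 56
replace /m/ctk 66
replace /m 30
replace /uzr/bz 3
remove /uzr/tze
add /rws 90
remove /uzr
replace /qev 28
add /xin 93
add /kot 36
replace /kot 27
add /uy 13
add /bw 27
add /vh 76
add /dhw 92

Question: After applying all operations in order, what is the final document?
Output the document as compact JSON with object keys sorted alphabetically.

Answer: {"bw":27,"dhw":92,"kot":27,"m":30,"qev":28,"rws":90,"uy":13,"vh":76,"xin":93}

Derivation:
After op 1 (remove /qev/1): {"m":{"ctk":92,"mq":65,"sm":38,"xs":49},"qev":[98,75],"rws":{"e":0,"wq":35},"uzr":{"bz":13,"tze":23}}
After op 2 (add /uzr/fu 22): {"m":{"ctk":92,"mq":65,"sm":38,"xs":49},"qev":[98,75],"rws":{"e":0,"wq":35},"uzr":{"bz":13,"fu":22,"tze":23}}
After op 3 (replace /qev/1 46): {"m":{"ctk":92,"mq":65,"sm":38,"xs":49},"qev":[98,46],"rws":{"e":0,"wq":35},"uzr":{"bz":13,"fu":22,"tze":23}}
After op 4 (replace /qev/1 72): {"m":{"ctk":92,"mq":65,"sm":38,"xs":49},"qev":[98,72],"rws":{"e":0,"wq":35},"uzr":{"bz":13,"fu":22,"tze":23}}
After op 5 (replace /m/sm 8): {"m":{"ctk":92,"mq":65,"sm":8,"xs":49},"qev":[98,72],"rws":{"e":0,"wq":35},"uzr":{"bz":13,"fu":22,"tze":23}}
After op 6 (add /qev/1 56): {"m":{"ctk":92,"mq":65,"sm":8,"xs":49},"qev":[98,56,72],"rws":{"e":0,"wq":35},"uzr":{"bz":13,"fu":22,"tze":23}}
After op 7 (replace /m/ctk 66): {"m":{"ctk":66,"mq":65,"sm":8,"xs":49},"qev":[98,56,72],"rws":{"e":0,"wq":35},"uzr":{"bz":13,"fu":22,"tze":23}}
After op 8 (replace /m 30): {"m":30,"qev":[98,56,72],"rws":{"e":0,"wq":35},"uzr":{"bz":13,"fu":22,"tze":23}}
After op 9 (replace /uzr/bz 3): {"m":30,"qev":[98,56,72],"rws":{"e":0,"wq":35},"uzr":{"bz":3,"fu":22,"tze":23}}
After op 10 (remove /uzr/tze): {"m":30,"qev":[98,56,72],"rws":{"e":0,"wq":35},"uzr":{"bz":3,"fu":22}}
After op 11 (add /rws 90): {"m":30,"qev":[98,56,72],"rws":90,"uzr":{"bz":3,"fu":22}}
After op 12 (remove /uzr): {"m":30,"qev":[98,56,72],"rws":90}
After op 13 (replace /qev 28): {"m":30,"qev":28,"rws":90}
After op 14 (add /xin 93): {"m":30,"qev":28,"rws":90,"xin":93}
After op 15 (add /kot 36): {"kot":36,"m":30,"qev":28,"rws":90,"xin":93}
After op 16 (replace /kot 27): {"kot":27,"m":30,"qev":28,"rws":90,"xin":93}
After op 17 (add /uy 13): {"kot":27,"m":30,"qev":28,"rws":90,"uy":13,"xin":93}
After op 18 (add /bw 27): {"bw":27,"kot":27,"m":30,"qev":28,"rws":90,"uy":13,"xin":93}
After op 19 (add /vh 76): {"bw":27,"kot":27,"m":30,"qev":28,"rws":90,"uy":13,"vh":76,"xin":93}
After op 20 (add /dhw 92): {"bw":27,"dhw":92,"kot":27,"m":30,"qev":28,"rws":90,"uy":13,"vh":76,"xin":93}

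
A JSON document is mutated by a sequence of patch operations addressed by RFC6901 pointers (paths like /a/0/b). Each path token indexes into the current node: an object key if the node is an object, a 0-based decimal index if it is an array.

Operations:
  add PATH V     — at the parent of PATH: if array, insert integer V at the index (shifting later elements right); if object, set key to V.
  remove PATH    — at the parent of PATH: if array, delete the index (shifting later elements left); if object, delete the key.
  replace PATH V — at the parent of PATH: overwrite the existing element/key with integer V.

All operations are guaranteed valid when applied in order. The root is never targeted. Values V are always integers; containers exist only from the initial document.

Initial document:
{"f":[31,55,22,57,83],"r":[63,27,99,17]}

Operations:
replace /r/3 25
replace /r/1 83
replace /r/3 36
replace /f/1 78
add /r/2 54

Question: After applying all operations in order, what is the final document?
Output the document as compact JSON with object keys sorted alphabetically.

After op 1 (replace /r/3 25): {"f":[31,55,22,57,83],"r":[63,27,99,25]}
After op 2 (replace /r/1 83): {"f":[31,55,22,57,83],"r":[63,83,99,25]}
After op 3 (replace /r/3 36): {"f":[31,55,22,57,83],"r":[63,83,99,36]}
After op 4 (replace /f/1 78): {"f":[31,78,22,57,83],"r":[63,83,99,36]}
After op 5 (add /r/2 54): {"f":[31,78,22,57,83],"r":[63,83,54,99,36]}

Answer: {"f":[31,78,22,57,83],"r":[63,83,54,99,36]}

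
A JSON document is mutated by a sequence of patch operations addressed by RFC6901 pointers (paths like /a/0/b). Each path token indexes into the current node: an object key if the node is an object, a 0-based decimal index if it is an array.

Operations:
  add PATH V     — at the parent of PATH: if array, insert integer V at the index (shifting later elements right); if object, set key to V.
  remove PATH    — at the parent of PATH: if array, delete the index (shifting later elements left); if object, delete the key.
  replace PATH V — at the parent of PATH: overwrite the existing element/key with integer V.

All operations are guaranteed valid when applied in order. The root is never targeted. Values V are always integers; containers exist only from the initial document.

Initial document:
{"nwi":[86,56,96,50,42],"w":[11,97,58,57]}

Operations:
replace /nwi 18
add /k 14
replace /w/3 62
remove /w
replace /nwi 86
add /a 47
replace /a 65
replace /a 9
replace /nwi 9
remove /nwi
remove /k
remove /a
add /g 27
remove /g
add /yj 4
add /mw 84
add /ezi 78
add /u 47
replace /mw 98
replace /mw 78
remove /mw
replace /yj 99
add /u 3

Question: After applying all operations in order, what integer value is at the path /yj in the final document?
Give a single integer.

Answer: 99

Derivation:
After op 1 (replace /nwi 18): {"nwi":18,"w":[11,97,58,57]}
After op 2 (add /k 14): {"k":14,"nwi":18,"w":[11,97,58,57]}
After op 3 (replace /w/3 62): {"k":14,"nwi":18,"w":[11,97,58,62]}
After op 4 (remove /w): {"k":14,"nwi":18}
After op 5 (replace /nwi 86): {"k":14,"nwi":86}
After op 6 (add /a 47): {"a":47,"k":14,"nwi":86}
After op 7 (replace /a 65): {"a":65,"k":14,"nwi":86}
After op 8 (replace /a 9): {"a":9,"k":14,"nwi":86}
After op 9 (replace /nwi 9): {"a":9,"k":14,"nwi":9}
After op 10 (remove /nwi): {"a":9,"k":14}
After op 11 (remove /k): {"a":9}
After op 12 (remove /a): {}
After op 13 (add /g 27): {"g":27}
After op 14 (remove /g): {}
After op 15 (add /yj 4): {"yj":4}
After op 16 (add /mw 84): {"mw":84,"yj":4}
After op 17 (add /ezi 78): {"ezi":78,"mw":84,"yj":4}
After op 18 (add /u 47): {"ezi":78,"mw":84,"u":47,"yj":4}
After op 19 (replace /mw 98): {"ezi":78,"mw":98,"u":47,"yj":4}
After op 20 (replace /mw 78): {"ezi":78,"mw":78,"u":47,"yj":4}
After op 21 (remove /mw): {"ezi":78,"u":47,"yj":4}
After op 22 (replace /yj 99): {"ezi":78,"u":47,"yj":99}
After op 23 (add /u 3): {"ezi":78,"u":3,"yj":99}
Value at /yj: 99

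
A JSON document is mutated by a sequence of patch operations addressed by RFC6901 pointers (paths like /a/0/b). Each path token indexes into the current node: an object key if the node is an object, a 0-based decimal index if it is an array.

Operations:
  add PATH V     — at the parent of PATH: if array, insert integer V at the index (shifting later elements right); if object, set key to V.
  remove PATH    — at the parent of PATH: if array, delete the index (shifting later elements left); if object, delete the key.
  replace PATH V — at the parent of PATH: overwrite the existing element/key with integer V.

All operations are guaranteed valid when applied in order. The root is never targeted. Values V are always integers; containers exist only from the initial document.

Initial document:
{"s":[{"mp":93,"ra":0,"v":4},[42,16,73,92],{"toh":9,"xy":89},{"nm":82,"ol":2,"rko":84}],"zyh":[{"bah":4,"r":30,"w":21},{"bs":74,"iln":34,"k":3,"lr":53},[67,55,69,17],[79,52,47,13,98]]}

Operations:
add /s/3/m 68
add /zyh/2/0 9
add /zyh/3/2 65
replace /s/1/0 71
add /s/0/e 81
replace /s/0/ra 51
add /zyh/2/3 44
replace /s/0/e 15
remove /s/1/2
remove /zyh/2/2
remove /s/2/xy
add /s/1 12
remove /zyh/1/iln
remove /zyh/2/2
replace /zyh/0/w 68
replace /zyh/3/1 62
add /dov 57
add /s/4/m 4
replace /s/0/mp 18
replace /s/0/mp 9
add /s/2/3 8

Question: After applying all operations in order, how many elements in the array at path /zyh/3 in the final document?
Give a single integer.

After op 1 (add /s/3/m 68): {"s":[{"mp":93,"ra":0,"v":4},[42,16,73,92],{"toh":9,"xy":89},{"m":68,"nm":82,"ol":2,"rko":84}],"zyh":[{"bah":4,"r":30,"w":21},{"bs":74,"iln":34,"k":3,"lr":53},[67,55,69,17],[79,52,47,13,98]]}
After op 2 (add /zyh/2/0 9): {"s":[{"mp":93,"ra":0,"v":4},[42,16,73,92],{"toh":9,"xy":89},{"m":68,"nm":82,"ol":2,"rko":84}],"zyh":[{"bah":4,"r":30,"w":21},{"bs":74,"iln":34,"k":3,"lr":53},[9,67,55,69,17],[79,52,47,13,98]]}
After op 3 (add /zyh/3/2 65): {"s":[{"mp":93,"ra":0,"v":4},[42,16,73,92],{"toh":9,"xy":89},{"m":68,"nm":82,"ol":2,"rko":84}],"zyh":[{"bah":4,"r":30,"w":21},{"bs":74,"iln":34,"k":3,"lr":53},[9,67,55,69,17],[79,52,65,47,13,98]]}
After op 4 (replace /s/1/0 71): {"s":[{"mp":93,"ra":0,"v":4},[71,16,73,92],{"toh":9,"xy":89},{"m":68,"nm":82,"ol":2,"rko":84}],"zyh":[{"bah":4,"r":30,"w":21},{"bs":74,"iln":34,"k":3,"lr":53},[9,67,55,69,17],[79,52,65,47,13,98]]}
After op 5 (add /s/0/e 81): {"s":[{"e":81,"mp":93,"ra":0,"v":4},[71,16,73,92],{"toh":9,"xy":89},{"m":68,"nm":82,"ol":2,"rko":84}],"zyh":[{"bah":4,"r":30,"w":21},{"bs":74,"iln":34,"k":3,"lr":53},[9,67,55,69,17],[79,52,65,47,13,98]]}
After op 6 (replace /s/0/ra 51): {"s":[{"e":81,"mp":93,"ra":51,"v":4},[71,16,73,92],{"toh":9,"xy":89},{"m":68,"nm":82,"ol":2,"rko":84}],"zyh":[{"bah":4,"r":30,"w":21},{"bs":74,"iln":34,"k":3,"lr":53},[9,67,55,69,17],[79,52,65,47,13,98]]}
After op 7 (add /zyh/2/3 44): {"s":[{"e":81,"mp":93,"ra":51,"v":4},[71,16,73,92],{"toh":9,"xy":89},{"m":68,"nm":82,"ol":2,"rko":84}],"zyh":[{"bah":4,"r":30,"w":21},{"bs":74,"iln":34,"k":3,"lr":53},[9,67,55,44,69,17],[79,52,65,47,13,98]]}
After op 8 (replace /s/0/e 15): {"s":[{"e":15,"mp":93,"ra":51,"v":4},[71,16,73,92],{"toh":9,"xy":89},{"m":68,"nm":82,"ol":2,"rko":84}],"zyh":[{"bah":4,"r":30,"w":21},{"bs":74,"iln":34,"k":3,"lr":53},[9,67,55,44,69,17],[79,52,65,47,13,98]]}
After op 9 (remove /s/1/2): {"s":[{"e":15,"mp":93,"ra":51,"v":4},[71,16,92],{"toh":9,"xy":89},{"m":68,"nm":82,"ol":2,"rko":84}],"zyh":[{"bah":4,"r":30,"w":21},{"bs":74,"iln":34,"k":3,"lr":53},[9,67,55,44,69,17],[79,52,65,47,13,98]]}
After op 10 (remove /zyh/2/2): {"s":[{"e":15,"mp":93,"ra":51,"v":4},[71,16,92],{"toh":9,"xy":89},{"m":68,"nm":82,"ol":2,"rko":84}],"zyh":[{"bah":4,"r":30,"w":21},{"bs":74,"iln":34,"k":3,"lr":53},[9,67,44,69,17],[79,52,65,47,13,98]]}
After op 11 (remove /s/2/xy): {"s":[{"e":15,"mp":93,"ra":51,"v":4},[71,16,92],{"toh":9},{"m":68,"nm":82,"ol":2,"rko":84}],"zyh":[{"bah":4,"r":30,"w":21},{"bs":74,"iln":34,"k":3,"lr":53},[9,67,44,69,17],[79,52,65,47,13,98]]}
After op 12 (add /s/1 12): {"s":[{"e":15,"mp":93,"ra":51,"v":4},12,[71,16,92],{"toh":9},{"m":68,"nm":82,"ol":2,"rko":84}],"zyh":[{"bah":4,"r":30,"w":21},{"bs":74,"iln":34,"k":3,"lr":53},[9,67,44,69,17],[79,52,65,47,13,98]]}
After op 13 (remove /zyh/1/iln): {"s":[{"e":15,"mp":93,"ra":51,"v":4},12,[71,16,92],{"toh":9},{"m":68,"nm":82,"ol":2,"rko":84}],"zyh":[{"bah":4,"r":30,"w":21},{"bs":74,"k":3,"lr":53},[9,67,44,69,17],[79,52,65,47,13,98]]}
After op 14 (remove /zyh/2/2): {"s":[{"e":15,"mp":93,"ra":51,"v":4},12,[71,16,92],{"toh":9},{"m":68,"nm":82,"ol":2,"rko":84}],"zyh":[{"bah":4,"r":30,"w":21},{"bs":74,"k":3,"lr":53},[9,67,69,17],[79,52,65,47,13,98]]}
After op 15 (replace /zyh/0/w 68): {"s":[{"e":15,"mp":93,"ra":51,"v":4},12,[71,16,92],{"toh":9},{"m":68,"nm":82,"ol":2,"rko":84}],"zyh":[{"bah":4,"r":30,"w":68},{"bs":74,"k":3,"lr":53},[9,67,69,17],[79,52,65,47,13,98]]}
After op 16 (replace /zyh/3/1 62): {"s":[{"e":15,"mp":93,"ra":51,"v":4},12,[71,16,92],{"toh":9},{"m":68,"nm":82,"ol":2,"rko":84}],"zyh":[{"bah":4,"r":30,"w":68},{"bs":74,"k":3,"lr":53},[9,67,69,17],[79,62,65,47,13,98]]}
After op 17 (add /dov 57): {"dov":57,"s":[{"e":15,"mp":93,"ra":51,"v":4},12,[71,16,92],{"toh":9},{"m":68,"nm":82,"ol":2,"rko":84}],"zyh":[{"bah":4,"r":30,"w":68},{"bs":74,"k":3,"lr":53},[9,67,69,17],[79,62,65,47,13,98]]}
After op 18 (add /s/4/m 4): {"dov":57,"s":[{"e":15,"mp":93,"ra":51,"v":4},12,[71,16,92],{"toh":9},{"m":4,"nm":82,"ol":2,"rko":84}],"zyh":[{"bah":4,"r":30,"w":68},{"bs":74,"k":3,"lr":53},[9,67,69,17],[79,62,65,47,13,98]]}
After op 19 (replace /s/0/mp 18): {"dov":57,"s":[{"e":15,"mp":18,"ra":51,"v":4},12,[71,16,92],{"toh":9},{"m":4,"nm":82,"ol":2,"rko":84}],"zyh":[{"bah":4,"r":30,"w":68},{"bs":74,"k":3,"lr":53},[9,67,69,17],[79,62,65,47,13,98]]}
After op 20 (replace /s/0/mp 9): {"dov":57,"s":[{"e":15,"mp":9,"ra":51,"v":4},12,[71,16,92],{"toh":9},{"m":4,"nm":82,"ol":2,"rko":84}],"zyh":[{"bah":4,"r":30,"w":68},{"bs":74,"k":3,"lr":53},[9,67,69,17],[79,62,65,47,13,98]]}
After op 21 (add /s/2/3 8): {"dov":57,"s":[{"e":15,"mp":9,"ra":51,"v":4},12,[71,16,92,8],{"toh":9},{"m":4,"nm":82,"ol":2,"rko":84}],"zyh":[{"bah":4,"r":30,"w":68},{"bs":74,"k":3,"lr":53},[9,67,69,17],[79,62,65,47,13,98]]}
Size at path /zyh/3: 6

Answer: 6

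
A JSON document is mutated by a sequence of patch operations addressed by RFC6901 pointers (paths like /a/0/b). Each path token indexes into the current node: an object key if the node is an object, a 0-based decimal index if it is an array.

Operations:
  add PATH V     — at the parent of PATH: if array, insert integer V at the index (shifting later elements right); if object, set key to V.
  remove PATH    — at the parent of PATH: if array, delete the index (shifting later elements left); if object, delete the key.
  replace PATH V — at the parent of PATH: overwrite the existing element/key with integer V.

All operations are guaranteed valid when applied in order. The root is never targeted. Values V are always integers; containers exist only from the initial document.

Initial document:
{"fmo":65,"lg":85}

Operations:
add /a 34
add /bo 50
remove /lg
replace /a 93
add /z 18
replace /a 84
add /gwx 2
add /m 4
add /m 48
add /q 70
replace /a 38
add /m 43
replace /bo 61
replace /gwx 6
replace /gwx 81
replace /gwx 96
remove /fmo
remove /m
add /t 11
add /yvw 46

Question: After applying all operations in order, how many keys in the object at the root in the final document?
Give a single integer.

Answer: 7

Derivation:
After op 1 (add /a 34): {"a":34,"fmo":65,"lg":85}
After op 2 (add /bo 50): {"a":34,"bo":50,"fmo":65,"lg":85}
After op 3 (remove /lg): {"a":34,"bo":50,"fmo":65}
After op 4 (replace /a 93): {"a":93,"bo":50,"fmo":65}
After op 5 (add /z 18): {"a":93,"bo":50,"fmo":65,"z":18}
After op 6 (replace /a 84): {"a":84,"bo":50,"fmo":65,"z":18}
After op 7 (add /gwx 2): {"a":84,"bo":50,"fmo":65,"gwx":2,"z":18}
After op 8 (add /m 4): {"a":84,"bo":50,"fmo":65,"gwx":2,"m":4,"z":18}
After op 9 (add /m 48): {"a":84,"bo":50,"fmo":65,"gwx":2,"m":48,"z":18}
After op 10 (add /q 70): {"a":84,"bo":50,"fmo":65,"gwx":2,"m":48,"q":70,"z":18}
After op 11 (replace /a 38): {"a":38,"bo":50,"fmo":65,"gwx":2,"m":48,"q":70,"z":18}
After op 12 (add /m 43): {"a":38,"bo":50,"fmo":65,"gwx":2,"m":43,"q":70,"z":18}
After op 13 (replace /bo 61): {"a":38,"bo":61,"fmo":65,"gwx":2,"m":43,"q":70,"z":18}
After op 14 (replace /gwx 6): {"a":38,"bo":61,"fmo":65,"gwx":6,"m":43,"q":70,"z":18}
After op 15 (replace /gwx 81): {"a":38,"bo":61,"fmo":65,"gwx":81,"m":43,"q":70,"z":18}
After op 16 (replace /gwx 96): {"a":38,"bo":61,"fmo":65,"gwx":96,"m":43,"q":70,"z":18}
After op 17 (remove /fmo): {"a":38,"bo":61,"gwx":96,"m":43,"q":70,"z":18}
After op 18 (remove /m): {"a":38,"bo":61,"gwx":96,"q":70,"z":18}
After op 19 (add /t 11): {"a":38,"bo":61,"gwx":96,"q":70,"t":11,"z":18}
After op 20 (add /yvw 46): {"a":38,"bo":61,"gwx":96,"q":70,"t":11,"yvw":46,"z":18}
Size at the root: 7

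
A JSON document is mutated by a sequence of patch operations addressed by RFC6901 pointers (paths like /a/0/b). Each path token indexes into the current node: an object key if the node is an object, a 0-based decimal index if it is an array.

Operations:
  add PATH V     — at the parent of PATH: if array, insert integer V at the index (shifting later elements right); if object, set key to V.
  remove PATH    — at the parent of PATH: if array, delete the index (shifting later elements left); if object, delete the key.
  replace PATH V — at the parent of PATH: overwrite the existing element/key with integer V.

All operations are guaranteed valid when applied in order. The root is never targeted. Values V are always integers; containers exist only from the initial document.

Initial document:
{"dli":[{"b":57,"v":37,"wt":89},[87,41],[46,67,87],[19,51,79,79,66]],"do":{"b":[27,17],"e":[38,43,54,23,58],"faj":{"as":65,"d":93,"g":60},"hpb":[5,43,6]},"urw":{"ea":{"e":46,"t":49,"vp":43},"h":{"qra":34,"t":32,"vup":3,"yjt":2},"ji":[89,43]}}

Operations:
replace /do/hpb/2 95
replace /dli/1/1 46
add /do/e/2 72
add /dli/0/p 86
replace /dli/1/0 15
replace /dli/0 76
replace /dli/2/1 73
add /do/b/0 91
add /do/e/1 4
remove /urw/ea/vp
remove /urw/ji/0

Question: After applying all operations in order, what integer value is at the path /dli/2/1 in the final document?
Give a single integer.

Answer: 73

Derivation:
After op 1 (replace /do/hpb/2 95): {"dli":[{"b":57,"v":37,"wt":89},[87,41],[46,67,87],[19,51,79,79,66]],"do":{"b":[27,17],"e":[38,43,54,23,58],"faj":{"as":65,"d":93,"g":60},"hpb":[5,43,95]},"urw":{"ea":{"e":46,"t":49,"vp":43},"h":{"qra":34,"t":32,"vup":3,"yjt":2},"ji":[89,43]}}
After op 2 (replace /dli/1/1 46): {"dli":[{"b":57,"v":37,"wt":89},[87,46],[46,67,87],[19,51,79,79,66]],"do":{"b":[27,17],"e":[38,43,54,23,58],"faj":{"as":65,"d":93,"g":60},"hpb":[5,43,95]},"urw":{"ea":{"e":46,"t":49,"vp":43},"h":{"qra":34,"t":32,"vup":3,"yjt":2},"ji":[89,43]}}
After op 3 (add /do/e/2 72): {"dli":[{"b":57,"v":37,"wt":89},[87,46],[46,67,87],[19,51,79,79,66]],"do":{"b":[27,17],"e":[38,43,72,54,23,58],"faj":{"as":65,"d":93,"g":60},"hpb":[5,43,95]},"urw":{"ea":{"e":46,"t":49,"vp":43},"h":{"qra":34,"t":32,"vup":3,"yjt":2},"ji":[89,43]}}
After op 4 (add /dli/0/p 86): {"dli":[{"b":57,"p":86,"v":37,"wt":89},[87,46],[46,67,87],[19,51,79,79,66]],"do":{"b":[27,17],"e":[38,43,72,54,23,58],"faj":{"as":65,"d":93,"g":60},"hpb":[5,43,95]},"urw":{"ea":{"e":46,"t":49,"vp":43},"h":{"qra":34,"t":32,"vup":3,"yjt":2},"ji":[89,43]}}
After op 5 (replace /dli/1/0 15): {"dli":[{"b":57,"p":86,"v":37,"wt":89},[15,46],[46,67,87],[19,51,79,79,66]],"do":{"b":[27,17],"e":[38,43,72,54,23,58],"faj":{"as":65,"d":93,"g":60},"hpb":[5,43,95]},"urw":{"ea":{"e":46,"t":49,"vp":43},"h":{"qra":34,"t":32,"vup":3,"yjt":2},"ji":[89,43]}}
After op 6 (replace /dli/0 76): {"dli":[76,[15,46],[46,67,87],[19,51,79,79,66]],"do":{"b":[27,17],"e":[38,43,72,54,23,58],"faj":{"as":65,"d":93,"g":60},"hpb":[5,43,95]},"urw":{"ea":{"e":46,"t":49,"vp":43},"h":{"qra":34,"t":32,"vup":3,"yjt":2},"ji":[89,43]}}
After op 7 (replace /dli/2/1 73): {"dli":[76,[15,46],[46,73,87],[19,51,79,79,66]],"do":{"b":[27,17],"e":[38,43,72,54,23,58],"faj":{"as":65,"d":93,"g":60},"hpb":[5,43,95]},"urw":{"ea":{"e":46,"t":49,"vp":43},"h":{"qra":34,"t":32,"vup":3,"yjt":2},"ji":[89,43]}}
After op 8 (add /do/b/0 91): {"dli":[76,[15,46],[46,73,87],[19,51,79,79,66]],"do":{"b":[91,27,17],"e":[38,43,72,54,23,58],"faj":{"as":65,"d":93,"g":60},"hpb":[5,43,95]},"urw":{"ea":{"e":46,"t":49,"vp":43},"h":{"qra":34,"t":32,"vup":3,"yjt":2},"ji":[89,43]}}
After op 9 (add /do/e/1 4): {"dli":[76,[15,46],[46,73,87],[19,51,79,79,66]],"do":{"b":[91,27,17],"e":[38,4,43,72,54,23,58],"faj":{"as":65,"d":93,"g":60},"hpb":[5,43,95]},"urw":{"ea":{"e":46,"t":49,"vp":43},"h":{"qra":34,"t":32,"vup":3,"yjt":2},"ji":[89,43]}}
After op 10 (remove /urw/ea/vp): {"dli":[76,[15,46],[46,73,87],[19,51,79,79,66]],"do":{"b":[91,27,17],"e":[38,4,43,72,54,23,58],"faj":{"as":65,"d":93,"g":60},"hpb":[5,43,95]},"urw":{"ea":{"e":46,"t":49},"h":{"qra":34,"t":32,"vup":3,"yjt":2},"ji":[89,43]}}
After op 11 (remove /urw/ji/0): {"dli":[76,[15,46],[46,73,87],[19,51,79,79,66]],"do":{"b":[91,27,17],"e":[38,4,43,72,54,23,58],"faj":{"as":65,"d":93,"g":60},"hpb":[5,43,95]},"urw":{"ea":{"e":46,"t":49},"h":{"qra":34,"t":32,"vup":3,"yjt":2},"ji":[43]}}
Value at /dli/2/1: 73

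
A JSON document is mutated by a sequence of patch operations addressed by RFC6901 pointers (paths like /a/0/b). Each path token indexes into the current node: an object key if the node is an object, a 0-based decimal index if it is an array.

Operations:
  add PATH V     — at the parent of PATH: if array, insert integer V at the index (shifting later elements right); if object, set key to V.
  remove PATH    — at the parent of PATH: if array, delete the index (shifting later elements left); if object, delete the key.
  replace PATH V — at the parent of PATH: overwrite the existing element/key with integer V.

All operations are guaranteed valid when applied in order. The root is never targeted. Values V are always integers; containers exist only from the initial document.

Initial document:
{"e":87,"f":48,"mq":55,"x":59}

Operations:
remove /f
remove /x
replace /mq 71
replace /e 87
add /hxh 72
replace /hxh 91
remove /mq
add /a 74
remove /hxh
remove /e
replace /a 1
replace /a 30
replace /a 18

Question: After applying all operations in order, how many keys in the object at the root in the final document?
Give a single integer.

After op 1 (remove /f): {"e":87,"mq":55,"x":59}
After op 2 (remove /x): {"e":87,"mq":55}
After op 3 (replace /mq 71): {"e":87,"mq":71}
After op 4 (replace /e 87): {"e":87,"mq":71}
After op 5 (add /hxh 72): {"e":87,"hxh":72,"mq":71}
After op 6 (replace /hxh 91): {"e":87,"hxh":91,"mq":71}
After op 7 (remove /mq): {"e":87,"hxh":91}
After op 8 (add /a 74): {"a":74,"e":87,"hxh":91}
After op 9 (remove /hxh): {"a":74,"e":87}
After op 10 (remove /e): {"a":74}
After op 11 (replace /a 1): {"a":1}
After op 12 (replace /a 30): {"a":30}
After op 13 (replace /a 18): {"a":18}
Size at the root: 1

Answer: 1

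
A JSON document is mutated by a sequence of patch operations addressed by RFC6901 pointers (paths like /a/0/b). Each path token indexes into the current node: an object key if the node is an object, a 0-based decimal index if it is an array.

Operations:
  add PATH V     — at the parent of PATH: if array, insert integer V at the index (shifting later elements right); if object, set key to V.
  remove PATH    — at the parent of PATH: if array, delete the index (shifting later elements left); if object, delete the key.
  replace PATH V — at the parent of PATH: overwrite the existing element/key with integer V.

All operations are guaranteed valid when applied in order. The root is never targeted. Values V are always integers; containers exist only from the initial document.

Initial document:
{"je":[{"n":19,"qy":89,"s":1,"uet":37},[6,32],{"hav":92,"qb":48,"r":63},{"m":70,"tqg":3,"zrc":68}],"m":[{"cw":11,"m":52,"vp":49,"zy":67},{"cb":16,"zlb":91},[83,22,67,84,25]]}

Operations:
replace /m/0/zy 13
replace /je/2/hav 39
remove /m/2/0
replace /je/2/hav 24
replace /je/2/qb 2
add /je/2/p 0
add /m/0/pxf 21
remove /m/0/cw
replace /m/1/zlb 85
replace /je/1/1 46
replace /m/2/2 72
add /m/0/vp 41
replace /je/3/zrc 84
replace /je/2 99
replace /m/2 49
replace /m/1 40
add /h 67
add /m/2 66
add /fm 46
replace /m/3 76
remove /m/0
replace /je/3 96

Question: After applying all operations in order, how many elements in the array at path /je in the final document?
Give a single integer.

Answer: 4

Derivation:
After op 1 (replace /m/0/zy 13): {"je":[{"n":19,"qy":89,"s":1,"uet":37},[6,32],{"hav":92,"qb":48,"r":63},{"m":70,"tqg":3,"zrc":68}],"m":[{"cw":11,"m":52,"vp":49,"zy":13},{"cb":16,"zlb":91},[83,22,67,84,25]]}
After op 2 (replace /je/2/hav 39): {"je":[{"n":19,"qy":89,"s":1,"uet":37},[6,32],{"hav":39,"qb":48,"r":63},{"m":70,"tqg":3,"zrc":68}],"m":[{"cw":11,"m":52,"vp":49,"zy":13},{"cb":16,"zlb":91},[83,22,67,84,25]]}
After op 3 (remove /m/2/0): {"je":[{"n":19,"qy":89,"s":1,"uet":37},[6,32],{"hav":39,"qb":48,"r":63},{"m":70,"tqg":3,"zrc":68}],"m":[{"cw":11,"m":52,"vp":49,"zy":13},{"cb":16,"zlb":91},[22,67,84,25]]}
After op 4 (replace /je/2/hav 24): {"je":[{"n":19,"qy":89,"s":1,"uet":37},[6,32],{"hav":24,"qb":48,"r":63},{"m":70,"tqg":3,"zrc":68}],"m":[{"cw":11,"m":52,"vp":49,"zy":13},{"cb":16,"zlb":91},[22,67,84,25]]}
After op 5 (replace /je/2/qb 2): {"je":[{"n":19,"qy":89,"s":1,"uet":37},[6,32],{"hav":24,"qb":2,"r":63},{"m":70,"tqg":3,"zrc":68}],"m":[{"cw":11,"m":52,"vp":49,"zy":13},{"cb":16,"zlb":91},[22,67,84,25]]}
After op 6 (add /je/2/p 0): {"je":[{"n":19,"qy":89,"s":1,"uet":37},[6,32],{"hav":24,"p":0,"qb":2,"r":63},{"m":70,"tqg":3,"zrc":68}],"m":[{"cw":11,"m":52,"vp":49,"zy":13},{"cb":16,"zlb":91},[22,67,84,25]]}
After op 7 (add /m/0/pxf 21): {"je":[{"n":19,"qy":89,"s":1,"uet":37},[6,32],{"hav":24,"p":0,"qb":2,"r":63},{"m":70,"tqg":3,"zrc":68}],"m":[{"cw":11,"m":52,"pxf":21,"vp":49,"zy":13},{"cb":16,"zlb":91},[22,67,84,25]]}
After op 8 (remove /m/0/cw): {"je":[{"n":19,"qy":89,"s":1,"uet":37},[6,32],{"hav":24,"p":0,"qb":2,"r":63},{"m":70,"tqg":3,"zrc":68}],"m":[{"m":52,"pxf":21,"vp":49,"zy":13},{"cb":16,"zlb":91},[22,67,84,25]]}
After op 9 (replace /m/1/zlb 85): {"je":[{"n":19,"qy":89,"s":1,"uet":37},[6,32],{"hav":24,"p":0,"qb":2,"r":63},{"m":70,"tqg":3,"zrc":68}],"m":[{"m":52,"pxf":21,"vp":49,"zy":13},{"cb":16,"zlb":85},[22,67,84,25]]}
After op 10 (replace /je/1/1 46): {"je":[{"n":19,"qy":89,"s":1,"uet":37},[6,46],{"hav":24,"p":0,"qb":2,"r":63},{"m":70,"tqg":3,"zrc":68}],"m":[{"m":52,"pxf":21,"vp":49,"zy":13},{"cb":16,"zlb":85},[22,67,84,25]]}
After op 11 (replace /m/2/2 72): {"je":[{"n":19,"qy":89,"s":1,"uet":37},[6,46],{"hav":24,"p":0,"qb":2,"r":63},{"m":70,"tqg":3,"zrc":68}],"m":[{"m":52,"pxf":21,"vp":49,"zy":13},{"cb":16,"zlb":85},[22,67,72,25]]}
After op 12 (add /m/0/vp 41): {"je":[{"n":19,"qy":89,"s":1,"uet":37},[6,46],{"hav":24,"p":0,"qb":2,"r":63},{"m":70,"tqg":3,"zrc":68}],"m":[{"m":52,"pxf":21,"vp":41,"zy":13},{"cb":16,"zlb":85},[22,67,72,25]]}
After op 13 (replace /je/3/zrc 84): {"je":[{"n":19,"qy":89,"s":1,"uet":37},[6,46],{"hav":24,"p":0,"qb":2,"r":63},{"m":70,"tqg":3,"zrc":84}],"m":[{"m":52,"pxf":21,"vp":41,"zy":13},{"cb":16,"zlb":85},[22,67,72,25]]}
After op 14 (replace /je/2 99): {"je":[{"n":19,"qy":89,"s":1,"uet":37},[6,46],99,{"m":70,"tqg":3,"zrc":84}],"m":[{"m":52,"pxf":21,"vp":41,"zy":13},{"cb":16,"zlb":85},[22,67,72,25]]}
After op 15 (replace /m/2 49): {"je":[{"n":19,"qy":89,"s":1,"uet":37},[6,46],99,{"m":70,"tqg":3,"zrc":84}],"m":[{"m":52,"pxf":21,"vp":41,"zy":13},{"cb":16,"zlb":85},49]}
After op 16 (replace /m/1 40): {"je":[{"n":19,"qy":89,"s":1,"uet":37},[6,46],99,{"m":70,"tqg":3,"zrc":84}],"m":[{"m":52,"pxf":21,"vp":41,"zy":13},40,49]}
After op 17 (add /h 67): {"h":67,"je":[{"n":19,"qy":89,"s":1,"uet":37},[6,46],99,{"m":70,"tqg":3,"zrc":84}],"m":[{"m":52,"pxf":21,"vp":41,"zy":13},40,49]}
After op 18 (add /m/2 66): {"h":67,"je":[{"n":19,"qy":89,"s":1,"uet":37},[6,46],99,{"m":70,"tqg":3,"zrc":84}],"m":[{"m":52,"pxf":21,"vp":41,"zy":13},40,66,49]}
After op 19 (add /fm 46): {"fm":46,"h":67,"je":[{"n":19,"qy":89,"s":1,"uet":37},[6,46],99,{"m":70,"tqg":3,"zrc":84}],"m":[{"m":52,"pxf":21,"vp":41,"zy":13},40,66,49]}
After op 20 (replace /m/3 76): {"fm":46,"h":67,"je":[{"n":19,"qy":89,"s":1,"uet":37},[6,46],99,{"m":70,"tqg":3,"zrc":84}],"m":[{"m":52,"pxf":21,"vp":41,"zy":13},40,66,76]}
After op 21 (remove /m/0): {"fm":46,"h":67,"je":[{"n":19,"qy":89,"s":1,"uet":37},[6,46],99,{"m":70,"tqg":3,"zrc":84}],"m":[40,66,76]}
After op 22 (replace /je/3 96): {"fm":46,"h":67,"je":[{"n":19,"qy":89,"s":1,"uet":37},[6,46],99,96],"m":[40,66,76]}
Size at path /je: 4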